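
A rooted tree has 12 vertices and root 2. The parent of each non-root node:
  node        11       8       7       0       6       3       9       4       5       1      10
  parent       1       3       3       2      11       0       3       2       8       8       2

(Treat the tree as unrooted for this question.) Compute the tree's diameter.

A longest path is 6 – 11 – 1 – 8 – 3 – 0 – 2 – 10, with 7 edges.

7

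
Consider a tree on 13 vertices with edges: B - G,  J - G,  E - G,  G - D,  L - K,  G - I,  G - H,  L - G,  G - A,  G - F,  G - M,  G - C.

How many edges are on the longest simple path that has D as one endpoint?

A farthest node from D is K.
The path D–G–L–K has 3 edges.

3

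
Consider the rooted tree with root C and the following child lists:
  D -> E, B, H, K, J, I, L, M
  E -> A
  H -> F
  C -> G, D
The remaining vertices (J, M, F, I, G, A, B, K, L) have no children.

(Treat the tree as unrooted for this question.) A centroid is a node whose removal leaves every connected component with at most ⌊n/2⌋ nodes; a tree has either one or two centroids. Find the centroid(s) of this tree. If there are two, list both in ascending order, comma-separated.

D

Delete D: the remaining components have sizes 2, 2, 2, 1, 1, 1, 1, 1, 1. Max 2 ≤ 6, so D is a centroid.
Every other node leaves some component of size > 6, so the centroid is unique.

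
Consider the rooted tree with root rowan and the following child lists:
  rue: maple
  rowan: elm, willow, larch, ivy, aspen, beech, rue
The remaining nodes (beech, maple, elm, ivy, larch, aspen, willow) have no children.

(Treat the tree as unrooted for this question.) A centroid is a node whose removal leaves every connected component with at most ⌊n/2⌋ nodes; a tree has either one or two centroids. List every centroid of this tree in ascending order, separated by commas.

rowan

If rowan is removed the pieces have sizes 2, 1, 1, 1, 1, 1, 1, all ≤ ⌊9/2⌋ = 4.
No neighbour of rowan does as well, so rowan is the unique centroid.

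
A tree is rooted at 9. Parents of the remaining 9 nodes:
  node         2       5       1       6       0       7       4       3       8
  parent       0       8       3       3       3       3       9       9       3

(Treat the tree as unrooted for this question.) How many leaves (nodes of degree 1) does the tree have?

6

The leaves are 1, 2, 4, 5, 6, 7.
That is 6 leaves.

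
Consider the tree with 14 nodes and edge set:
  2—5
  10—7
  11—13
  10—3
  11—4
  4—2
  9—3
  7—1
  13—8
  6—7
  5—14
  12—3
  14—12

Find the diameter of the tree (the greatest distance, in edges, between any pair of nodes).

11

Starting from 8, a farthest node is 6 at distance 11.
One longest path: 8-13-11-4-2-5-14-12-3-10-7-6.
So the diameter is 11.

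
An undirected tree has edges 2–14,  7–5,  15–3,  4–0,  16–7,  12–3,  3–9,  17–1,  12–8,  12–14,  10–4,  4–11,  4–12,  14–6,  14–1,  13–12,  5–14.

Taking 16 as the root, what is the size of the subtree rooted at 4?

4

4's subtree: {4, 11, 10, 0}, size 4.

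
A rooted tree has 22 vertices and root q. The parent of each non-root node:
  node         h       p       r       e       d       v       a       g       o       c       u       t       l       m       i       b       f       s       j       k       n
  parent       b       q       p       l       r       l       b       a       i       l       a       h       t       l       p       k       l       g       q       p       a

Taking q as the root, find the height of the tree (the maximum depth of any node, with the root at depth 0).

7

A deepest node is m, reached by q-p-k-b-h-t-l-m.
That path has 7 edges, so the height is 7.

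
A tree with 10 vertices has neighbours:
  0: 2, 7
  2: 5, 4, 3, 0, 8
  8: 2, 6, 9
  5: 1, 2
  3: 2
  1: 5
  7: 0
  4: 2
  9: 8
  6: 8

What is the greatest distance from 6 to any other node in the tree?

Distances from 6 peak at 4, attained at 7 (1 also at distance 4).
6–8–2–0–7

4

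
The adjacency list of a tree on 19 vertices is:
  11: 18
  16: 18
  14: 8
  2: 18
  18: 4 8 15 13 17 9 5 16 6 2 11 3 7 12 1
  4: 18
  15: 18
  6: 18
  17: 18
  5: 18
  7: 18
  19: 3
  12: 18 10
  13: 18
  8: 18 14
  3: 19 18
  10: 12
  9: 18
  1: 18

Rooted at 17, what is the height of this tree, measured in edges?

14 sits deepest: 17–18–8–14 — 3 edges from the root.

3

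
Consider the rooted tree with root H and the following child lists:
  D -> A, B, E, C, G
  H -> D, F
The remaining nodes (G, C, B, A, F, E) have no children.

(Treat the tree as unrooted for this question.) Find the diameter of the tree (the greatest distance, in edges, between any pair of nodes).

3

A longest path is F-H-D-B, with 3 edges.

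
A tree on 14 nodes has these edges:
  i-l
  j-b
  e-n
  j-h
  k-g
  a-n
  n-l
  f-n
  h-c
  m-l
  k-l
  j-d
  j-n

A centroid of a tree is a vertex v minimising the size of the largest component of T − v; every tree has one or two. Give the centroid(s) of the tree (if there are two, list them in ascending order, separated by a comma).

Removing n splits the tree into components of sizes 5, 5, 1, 1, 1; the largest is 5 ≤ ⌊14/2⌋ = 7.
No neighbour of n does as well, so n is the unique centroid.

n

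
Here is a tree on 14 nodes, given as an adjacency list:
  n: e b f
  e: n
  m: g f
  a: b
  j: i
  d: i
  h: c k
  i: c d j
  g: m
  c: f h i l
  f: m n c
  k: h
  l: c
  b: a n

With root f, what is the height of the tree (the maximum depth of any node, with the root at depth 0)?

The longest root-to-leaf path is f–c–i–d (3 edges).

3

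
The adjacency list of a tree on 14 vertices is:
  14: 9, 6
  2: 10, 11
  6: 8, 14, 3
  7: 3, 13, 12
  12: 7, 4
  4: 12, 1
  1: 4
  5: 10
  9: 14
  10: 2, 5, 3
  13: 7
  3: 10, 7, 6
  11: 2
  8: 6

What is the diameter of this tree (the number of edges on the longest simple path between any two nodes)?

7

BFS from 1 reaches 11 last, at distance 7; BFS from 11 confirms no node is farther.
Path: 1 – 4 – 12 – 7 – 3 – 10 – 2 – 11.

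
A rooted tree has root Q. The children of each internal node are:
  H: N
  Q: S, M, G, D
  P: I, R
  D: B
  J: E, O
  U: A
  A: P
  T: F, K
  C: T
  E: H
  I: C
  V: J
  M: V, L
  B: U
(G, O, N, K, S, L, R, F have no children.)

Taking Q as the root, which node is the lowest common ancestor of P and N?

Q

Ancestors of P (toward the root): P, A, U, B, D, Q.
Ancestors of N: N, H, E, J, V, M, Q.
The deepest node appearing in both lists is Q.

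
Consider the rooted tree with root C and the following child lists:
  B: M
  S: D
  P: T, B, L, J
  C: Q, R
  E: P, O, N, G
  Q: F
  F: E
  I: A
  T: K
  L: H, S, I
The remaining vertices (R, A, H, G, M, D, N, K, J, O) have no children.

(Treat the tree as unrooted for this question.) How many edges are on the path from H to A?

H – L – I – A: 3 edges.

3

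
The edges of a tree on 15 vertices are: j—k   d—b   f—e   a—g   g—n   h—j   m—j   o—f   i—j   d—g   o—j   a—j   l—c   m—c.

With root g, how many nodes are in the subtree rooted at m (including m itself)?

3

m's subtree: {m, c, l}, size 3.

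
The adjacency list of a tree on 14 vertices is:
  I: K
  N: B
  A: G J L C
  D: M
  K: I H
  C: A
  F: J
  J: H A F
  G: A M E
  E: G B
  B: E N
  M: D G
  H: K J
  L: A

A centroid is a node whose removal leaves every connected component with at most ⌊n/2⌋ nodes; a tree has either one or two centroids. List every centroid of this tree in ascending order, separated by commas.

If A is removed the pieces have sizes 6, 5, 1, 1, all ≤ ⌊14/2⌋ = 7.
Every other node leaves some component of size > 7, so the centroid is unique.

A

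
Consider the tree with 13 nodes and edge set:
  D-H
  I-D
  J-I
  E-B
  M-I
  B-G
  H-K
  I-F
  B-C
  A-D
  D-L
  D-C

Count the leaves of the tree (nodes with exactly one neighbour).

8

Exactly 8 nodes have a single neighbour: A, E, F, G, J, K, L, M.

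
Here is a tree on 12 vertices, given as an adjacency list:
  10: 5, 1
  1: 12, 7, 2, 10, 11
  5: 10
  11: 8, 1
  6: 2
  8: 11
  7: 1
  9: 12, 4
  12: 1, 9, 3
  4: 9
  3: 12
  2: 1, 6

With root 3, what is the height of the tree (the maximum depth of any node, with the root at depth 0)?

A deepest node is 6, reached by 3–12–1–2–6.
That path has 4 edges, so the height is 4.

4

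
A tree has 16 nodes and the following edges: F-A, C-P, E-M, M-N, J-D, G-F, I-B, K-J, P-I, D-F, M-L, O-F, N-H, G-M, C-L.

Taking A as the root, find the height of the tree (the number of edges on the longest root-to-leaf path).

8

B sits deepest: A–F–G–M–L–C–P–I–B — 8 edges from the root.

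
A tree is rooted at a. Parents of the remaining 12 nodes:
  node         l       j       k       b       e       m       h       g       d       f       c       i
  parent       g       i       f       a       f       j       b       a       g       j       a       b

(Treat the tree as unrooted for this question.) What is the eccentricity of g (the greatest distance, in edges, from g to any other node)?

Distances from g peak at 6, attained at k (e also at distance 6).
g – a – b – i – j – f – k

6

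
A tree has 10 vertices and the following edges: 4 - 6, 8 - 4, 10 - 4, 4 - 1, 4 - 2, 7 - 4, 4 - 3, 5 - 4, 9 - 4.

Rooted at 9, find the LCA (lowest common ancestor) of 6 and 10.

4

6's ancestor chain is 6, 4, 9 and 10's is 10, 4, 9; they first meet at 4.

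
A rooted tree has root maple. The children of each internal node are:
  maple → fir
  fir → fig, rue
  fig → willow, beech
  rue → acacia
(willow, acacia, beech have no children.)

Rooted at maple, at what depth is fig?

Path from maple to fig: maple – fir – fig, which has 2 edges.

2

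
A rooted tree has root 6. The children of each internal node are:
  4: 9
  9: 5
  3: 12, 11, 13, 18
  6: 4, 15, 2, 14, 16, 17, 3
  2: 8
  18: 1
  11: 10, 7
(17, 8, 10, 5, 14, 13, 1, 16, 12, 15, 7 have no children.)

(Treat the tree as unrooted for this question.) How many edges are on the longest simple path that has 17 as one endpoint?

4

A farthest node from 17 is 7 (1, 10, 5 also at distance 4).
The path 17-6-3-11-7 has 4 edges.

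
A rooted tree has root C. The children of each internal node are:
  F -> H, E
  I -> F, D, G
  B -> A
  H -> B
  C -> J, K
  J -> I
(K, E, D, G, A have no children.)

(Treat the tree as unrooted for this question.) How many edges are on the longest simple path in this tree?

7

BFS from A reaches K last, at distance 7; BFS from K confirms no node is farther.
Path: A - B - H - F - I - J - C - K.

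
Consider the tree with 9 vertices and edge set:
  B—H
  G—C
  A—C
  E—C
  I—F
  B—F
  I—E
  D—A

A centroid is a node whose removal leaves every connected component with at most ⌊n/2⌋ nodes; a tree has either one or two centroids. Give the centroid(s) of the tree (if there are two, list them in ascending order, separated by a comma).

Removing E splits the tree into components of sizes 4, 4; the largest is 4 ≤ ⌊9/2⌋ = 4.
No neighbour of E does as well, so E is the unique centroid.

E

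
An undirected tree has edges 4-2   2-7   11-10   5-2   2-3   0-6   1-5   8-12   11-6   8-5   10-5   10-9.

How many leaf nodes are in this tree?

7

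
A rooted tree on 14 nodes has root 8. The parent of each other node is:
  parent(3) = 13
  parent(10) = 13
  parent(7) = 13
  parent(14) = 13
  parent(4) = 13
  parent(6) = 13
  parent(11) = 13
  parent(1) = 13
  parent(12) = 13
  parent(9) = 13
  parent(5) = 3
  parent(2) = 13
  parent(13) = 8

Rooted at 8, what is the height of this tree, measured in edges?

5 sits deepest: 8–13–3–5 — 3 edges from the root.

3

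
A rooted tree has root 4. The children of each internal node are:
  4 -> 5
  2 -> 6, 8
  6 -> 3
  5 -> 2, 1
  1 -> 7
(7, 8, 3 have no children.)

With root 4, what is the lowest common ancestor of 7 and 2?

7's ancestor chain is 7, 1, 5, 4 and 2's is 2, 5, 4; they first meet at 5.

5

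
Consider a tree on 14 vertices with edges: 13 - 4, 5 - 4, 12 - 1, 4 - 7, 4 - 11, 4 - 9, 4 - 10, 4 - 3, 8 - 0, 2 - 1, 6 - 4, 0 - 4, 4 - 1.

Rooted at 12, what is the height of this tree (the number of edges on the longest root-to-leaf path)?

8 sits deepest: 12 – 1 – 4 – 0 – 8 — 4 edges from the root.

4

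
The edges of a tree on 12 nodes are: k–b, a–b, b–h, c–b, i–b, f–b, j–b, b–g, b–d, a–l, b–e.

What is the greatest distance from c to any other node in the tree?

3

The node farthest from c is l, via c – b – a – l — 3 edges.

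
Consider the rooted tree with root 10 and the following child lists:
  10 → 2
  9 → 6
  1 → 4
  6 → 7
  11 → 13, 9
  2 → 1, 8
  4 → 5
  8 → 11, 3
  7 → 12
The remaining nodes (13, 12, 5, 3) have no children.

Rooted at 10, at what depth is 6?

10 – 2 – 8 – 11 – 9 – 6 — 5 edges.

5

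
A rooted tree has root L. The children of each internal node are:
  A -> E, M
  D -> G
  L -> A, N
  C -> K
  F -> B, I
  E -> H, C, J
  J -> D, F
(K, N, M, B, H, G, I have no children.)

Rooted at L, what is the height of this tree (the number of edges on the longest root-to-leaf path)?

G sits deepest: L – A – E – J – D – G — 5 edges from the root.

5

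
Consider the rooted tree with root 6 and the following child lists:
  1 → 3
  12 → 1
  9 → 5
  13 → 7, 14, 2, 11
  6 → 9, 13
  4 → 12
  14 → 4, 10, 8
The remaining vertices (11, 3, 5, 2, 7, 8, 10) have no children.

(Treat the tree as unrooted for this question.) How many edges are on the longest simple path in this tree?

BFS from 3 reaches 5 last, at distance 8; BFS from 5 confirms no node is farther.
Path: 3 – 1 – 12 – 4 – 14 – 13 – 6 – 9 – 5.

8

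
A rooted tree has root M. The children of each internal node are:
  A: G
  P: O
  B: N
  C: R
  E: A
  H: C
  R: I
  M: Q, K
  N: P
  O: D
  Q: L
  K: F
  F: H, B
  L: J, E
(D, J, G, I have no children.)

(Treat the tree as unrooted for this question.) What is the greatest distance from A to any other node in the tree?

Distances from A peak at 11, attained at D.
A–E–L–Q–M–K–F–B–N–P–O–D

11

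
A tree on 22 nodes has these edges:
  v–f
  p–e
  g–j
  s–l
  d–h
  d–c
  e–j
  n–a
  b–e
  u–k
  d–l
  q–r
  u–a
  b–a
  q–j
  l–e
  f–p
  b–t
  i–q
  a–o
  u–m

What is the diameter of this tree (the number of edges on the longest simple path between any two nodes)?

7

BFS from c reaches k last, at distance 7; BFS from k confirms no node is farther.
Path: c – d – l – e – b – a – u – k.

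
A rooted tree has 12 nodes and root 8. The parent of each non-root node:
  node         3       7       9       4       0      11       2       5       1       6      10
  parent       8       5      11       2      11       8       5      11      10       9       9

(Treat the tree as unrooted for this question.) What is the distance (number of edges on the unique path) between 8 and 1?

4

Walking from 8: 8 – 11 – 9 – 10 – 1. Length 4.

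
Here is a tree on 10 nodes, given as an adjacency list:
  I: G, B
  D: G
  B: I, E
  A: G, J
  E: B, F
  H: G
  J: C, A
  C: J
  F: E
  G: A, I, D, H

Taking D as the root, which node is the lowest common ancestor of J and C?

J

Path J→root: J A G D; path C→root: C J A G D.
First common node: J.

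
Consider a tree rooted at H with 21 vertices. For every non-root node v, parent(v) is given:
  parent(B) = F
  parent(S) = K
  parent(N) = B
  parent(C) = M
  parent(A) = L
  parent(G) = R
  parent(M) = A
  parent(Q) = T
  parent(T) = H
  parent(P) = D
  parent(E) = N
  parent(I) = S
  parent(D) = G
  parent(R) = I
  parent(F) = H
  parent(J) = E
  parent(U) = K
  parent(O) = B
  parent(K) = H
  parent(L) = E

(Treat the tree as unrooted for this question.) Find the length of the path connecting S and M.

The path is S – K – H – F – B – N – E – L – A – M, which has 9 edges.

9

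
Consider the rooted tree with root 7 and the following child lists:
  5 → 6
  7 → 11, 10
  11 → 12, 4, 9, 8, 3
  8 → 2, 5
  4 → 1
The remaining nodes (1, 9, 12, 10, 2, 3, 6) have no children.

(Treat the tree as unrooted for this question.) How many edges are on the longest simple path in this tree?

5

A longest path is 6 - 5 - 8 - 11 - 7 - 10, with 5 edges.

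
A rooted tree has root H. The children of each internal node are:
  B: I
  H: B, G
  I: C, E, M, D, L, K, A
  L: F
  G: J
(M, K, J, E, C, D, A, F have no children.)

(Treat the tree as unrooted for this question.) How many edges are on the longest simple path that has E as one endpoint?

5

A farthest node from E is J.
The path E – I – B – H – G – J has 5 edges.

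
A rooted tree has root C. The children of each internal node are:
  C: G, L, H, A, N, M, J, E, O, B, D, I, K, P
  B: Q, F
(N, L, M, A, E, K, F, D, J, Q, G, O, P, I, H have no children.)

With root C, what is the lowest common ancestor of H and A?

C

Path H→root: H C; path A→root: A C.
First common node: C.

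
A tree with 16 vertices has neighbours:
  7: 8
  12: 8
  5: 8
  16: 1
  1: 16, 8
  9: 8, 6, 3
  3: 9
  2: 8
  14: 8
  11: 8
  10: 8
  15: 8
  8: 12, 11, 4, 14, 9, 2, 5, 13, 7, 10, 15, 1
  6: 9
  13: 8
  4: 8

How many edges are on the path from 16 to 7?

3

16 – 1 – 8 – 7: 3 edges.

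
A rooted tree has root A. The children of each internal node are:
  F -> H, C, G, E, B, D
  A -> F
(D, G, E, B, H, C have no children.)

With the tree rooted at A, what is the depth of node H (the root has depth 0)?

2

Path from A to H: A → F → H, which has 2 edges.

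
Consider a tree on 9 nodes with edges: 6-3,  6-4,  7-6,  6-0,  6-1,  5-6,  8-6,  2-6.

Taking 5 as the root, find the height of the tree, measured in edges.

The longest root-to-leaf path is 5 – 6 – 1 (2 edges).

2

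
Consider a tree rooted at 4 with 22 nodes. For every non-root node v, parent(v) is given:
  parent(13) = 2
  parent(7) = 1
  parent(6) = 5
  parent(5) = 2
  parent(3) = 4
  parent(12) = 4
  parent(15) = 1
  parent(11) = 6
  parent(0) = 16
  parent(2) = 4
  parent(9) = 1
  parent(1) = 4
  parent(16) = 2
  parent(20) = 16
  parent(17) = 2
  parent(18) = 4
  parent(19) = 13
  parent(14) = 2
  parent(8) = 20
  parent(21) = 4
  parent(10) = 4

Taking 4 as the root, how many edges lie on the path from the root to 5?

Climbing from 5 to the root: 5–2–4. That's 2 steps.

2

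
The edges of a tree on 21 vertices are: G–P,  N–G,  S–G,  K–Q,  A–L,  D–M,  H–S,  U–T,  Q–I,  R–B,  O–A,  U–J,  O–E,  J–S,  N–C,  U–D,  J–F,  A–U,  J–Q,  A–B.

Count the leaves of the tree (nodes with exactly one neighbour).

Degree-1 nodes: C, E, F, H, I, K, L, M, P, R, T — 11 of them.

11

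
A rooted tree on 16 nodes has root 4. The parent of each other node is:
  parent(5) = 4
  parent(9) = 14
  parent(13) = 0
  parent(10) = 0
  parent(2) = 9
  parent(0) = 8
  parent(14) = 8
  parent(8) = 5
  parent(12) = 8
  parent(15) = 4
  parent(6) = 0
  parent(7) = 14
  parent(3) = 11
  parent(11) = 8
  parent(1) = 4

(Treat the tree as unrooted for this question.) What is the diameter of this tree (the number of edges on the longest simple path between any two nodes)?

BFS from 1 reaches 2 last, at distance 6; BFS from 2 confirms no node is farther.
Path: 1-4-5-8-14-9-2.

6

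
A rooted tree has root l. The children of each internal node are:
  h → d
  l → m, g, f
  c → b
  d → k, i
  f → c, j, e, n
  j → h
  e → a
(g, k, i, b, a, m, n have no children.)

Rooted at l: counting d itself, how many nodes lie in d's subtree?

3

The subtree rooted at d contains: d, k, i — 3 nodes.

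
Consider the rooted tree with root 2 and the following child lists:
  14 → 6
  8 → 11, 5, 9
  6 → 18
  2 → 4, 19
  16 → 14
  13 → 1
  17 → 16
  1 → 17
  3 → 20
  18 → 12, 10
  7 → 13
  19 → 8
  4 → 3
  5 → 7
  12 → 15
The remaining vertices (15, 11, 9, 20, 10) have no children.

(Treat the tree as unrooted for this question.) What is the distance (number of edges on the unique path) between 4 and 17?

8

The path is 4–2–19–8–5–7–13–1–17, which has 8 edges.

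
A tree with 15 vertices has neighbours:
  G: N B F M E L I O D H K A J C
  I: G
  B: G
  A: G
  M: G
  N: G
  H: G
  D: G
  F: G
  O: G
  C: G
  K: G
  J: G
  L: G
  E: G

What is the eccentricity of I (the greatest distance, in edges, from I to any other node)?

A farthest node from I is C (H, O, N, D, J, M, E, L, A, B, K, F also at distance 2).
The path I – G – C has 2 edges.

2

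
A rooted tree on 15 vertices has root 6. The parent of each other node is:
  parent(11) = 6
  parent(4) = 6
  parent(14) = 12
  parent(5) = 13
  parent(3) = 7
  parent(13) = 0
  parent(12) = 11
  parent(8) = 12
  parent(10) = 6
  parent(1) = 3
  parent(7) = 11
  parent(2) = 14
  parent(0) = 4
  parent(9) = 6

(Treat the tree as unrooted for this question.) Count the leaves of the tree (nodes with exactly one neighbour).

6

Degree-1 nodes: 1, 2, 5, 8, 9, 10 — 6 of them.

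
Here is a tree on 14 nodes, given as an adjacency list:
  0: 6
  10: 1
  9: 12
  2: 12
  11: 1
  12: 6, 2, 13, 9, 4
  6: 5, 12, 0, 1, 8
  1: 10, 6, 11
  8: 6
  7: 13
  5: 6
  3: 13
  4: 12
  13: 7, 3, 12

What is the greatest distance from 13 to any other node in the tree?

4

A farthest node from 13 is 11 (10 also at distance 4).
The path 13 – 12 – 6 – 1 – 11 has 4 edges.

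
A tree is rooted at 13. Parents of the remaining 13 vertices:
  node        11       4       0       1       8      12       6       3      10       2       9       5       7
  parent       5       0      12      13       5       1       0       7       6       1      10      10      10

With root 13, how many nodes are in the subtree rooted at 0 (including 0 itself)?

10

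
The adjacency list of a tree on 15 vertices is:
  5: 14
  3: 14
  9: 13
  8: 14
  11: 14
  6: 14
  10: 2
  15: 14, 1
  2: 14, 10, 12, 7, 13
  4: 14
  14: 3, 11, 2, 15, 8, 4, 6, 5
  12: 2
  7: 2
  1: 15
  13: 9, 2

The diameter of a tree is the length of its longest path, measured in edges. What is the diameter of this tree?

A longest path is 9 – 13 – 2 – 14 – 15 – 1, with 5 edges.

5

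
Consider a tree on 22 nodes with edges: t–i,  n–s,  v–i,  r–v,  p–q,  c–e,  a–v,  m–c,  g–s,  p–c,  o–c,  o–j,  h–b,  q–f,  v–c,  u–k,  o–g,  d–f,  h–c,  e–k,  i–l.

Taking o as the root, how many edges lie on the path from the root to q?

3

Path from o to q: o–c–p–q, which has 3 edges.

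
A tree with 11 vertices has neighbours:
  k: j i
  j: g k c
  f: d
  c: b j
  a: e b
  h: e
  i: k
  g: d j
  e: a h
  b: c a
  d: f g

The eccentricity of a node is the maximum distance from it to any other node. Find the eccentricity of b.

A farthest node from b is f.
The path b – c – j – g – d – f has 5 edges.

5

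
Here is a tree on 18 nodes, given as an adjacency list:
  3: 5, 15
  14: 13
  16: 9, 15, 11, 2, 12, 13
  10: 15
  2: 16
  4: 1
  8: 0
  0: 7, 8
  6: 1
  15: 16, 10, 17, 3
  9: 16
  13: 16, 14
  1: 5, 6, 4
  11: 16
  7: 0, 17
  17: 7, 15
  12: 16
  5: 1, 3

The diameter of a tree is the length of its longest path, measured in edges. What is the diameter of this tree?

8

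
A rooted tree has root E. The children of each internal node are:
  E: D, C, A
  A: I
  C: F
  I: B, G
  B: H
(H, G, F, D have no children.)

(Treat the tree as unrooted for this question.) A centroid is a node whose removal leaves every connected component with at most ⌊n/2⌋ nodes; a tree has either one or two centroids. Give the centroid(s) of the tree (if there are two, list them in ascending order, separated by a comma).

A

If A is removed the pieces have sizes 4, 4, all ≤ ⌊9/2⌋ = 4.
Every other node leaves some component of size > 4, so the centroid is unique.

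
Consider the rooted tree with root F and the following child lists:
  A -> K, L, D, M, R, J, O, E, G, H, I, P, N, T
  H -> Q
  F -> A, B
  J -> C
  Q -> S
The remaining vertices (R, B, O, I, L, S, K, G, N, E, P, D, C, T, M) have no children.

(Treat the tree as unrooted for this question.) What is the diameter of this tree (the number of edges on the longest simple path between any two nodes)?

BFS from S reaches B last, at distance 5; BFS from B confirms no node is farther.
Path: S – Q – H – A – F – B.

5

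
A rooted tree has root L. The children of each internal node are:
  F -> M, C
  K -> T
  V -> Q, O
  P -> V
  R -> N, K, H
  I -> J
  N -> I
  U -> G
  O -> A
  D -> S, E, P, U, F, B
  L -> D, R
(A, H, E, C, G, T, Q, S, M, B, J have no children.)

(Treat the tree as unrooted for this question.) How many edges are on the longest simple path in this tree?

A longest path is A–O–V–P–D–L–R–N–I–J, with 9 edges.

9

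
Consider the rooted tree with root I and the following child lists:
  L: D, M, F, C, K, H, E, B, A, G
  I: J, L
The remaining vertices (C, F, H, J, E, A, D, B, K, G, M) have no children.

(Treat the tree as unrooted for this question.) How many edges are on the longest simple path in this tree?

Starting from J, a farthest node is D at distance 3.
One longest path: J - I - L - D.
So the diameter is 3.

3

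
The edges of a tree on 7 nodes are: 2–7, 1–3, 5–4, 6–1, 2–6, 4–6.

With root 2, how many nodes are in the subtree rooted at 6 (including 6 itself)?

6's subtree: {6, 4, 1, 5, 3}, size 5.

5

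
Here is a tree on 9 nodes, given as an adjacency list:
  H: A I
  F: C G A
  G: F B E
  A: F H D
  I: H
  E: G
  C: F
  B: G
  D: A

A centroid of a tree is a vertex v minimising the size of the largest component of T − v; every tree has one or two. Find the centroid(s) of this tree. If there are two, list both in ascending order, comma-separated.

F

Delete F: the remaining components have sizes 4, 3, 1. Max 4 ≤ 4, so F is a centroid.
Every other node leaves some component of size > 4, so the centroid is unique.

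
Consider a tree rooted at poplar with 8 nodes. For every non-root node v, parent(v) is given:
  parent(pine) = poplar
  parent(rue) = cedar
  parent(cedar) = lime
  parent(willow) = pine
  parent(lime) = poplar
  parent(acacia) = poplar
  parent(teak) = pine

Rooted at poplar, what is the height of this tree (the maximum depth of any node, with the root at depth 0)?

3

The longest root-to-leaf path is poplar → lime → cedar → rue (3 edges).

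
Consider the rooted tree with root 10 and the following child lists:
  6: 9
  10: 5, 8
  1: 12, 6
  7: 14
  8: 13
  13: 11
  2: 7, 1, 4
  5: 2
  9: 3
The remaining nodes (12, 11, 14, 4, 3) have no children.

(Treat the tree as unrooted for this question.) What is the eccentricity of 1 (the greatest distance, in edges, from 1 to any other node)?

6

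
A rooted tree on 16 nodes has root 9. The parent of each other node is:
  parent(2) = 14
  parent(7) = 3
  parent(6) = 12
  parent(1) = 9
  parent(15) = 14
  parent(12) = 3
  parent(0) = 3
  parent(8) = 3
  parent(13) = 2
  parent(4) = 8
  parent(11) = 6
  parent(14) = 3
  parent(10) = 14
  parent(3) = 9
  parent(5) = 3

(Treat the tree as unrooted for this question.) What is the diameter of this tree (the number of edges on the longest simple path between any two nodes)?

A longest path is 13–2–14–3–12–6–11, with 6 edges.

6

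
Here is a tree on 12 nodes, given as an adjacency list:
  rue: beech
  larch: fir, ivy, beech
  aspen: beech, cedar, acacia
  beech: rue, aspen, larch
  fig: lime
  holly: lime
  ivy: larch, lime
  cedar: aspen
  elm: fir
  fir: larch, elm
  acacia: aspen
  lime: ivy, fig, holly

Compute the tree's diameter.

Starting from cedar, a farthest node is fig at distance 6.
One longest path: cedar-aspen-beech-larch-ivy-lime-fig.
So the diameter is 6.

6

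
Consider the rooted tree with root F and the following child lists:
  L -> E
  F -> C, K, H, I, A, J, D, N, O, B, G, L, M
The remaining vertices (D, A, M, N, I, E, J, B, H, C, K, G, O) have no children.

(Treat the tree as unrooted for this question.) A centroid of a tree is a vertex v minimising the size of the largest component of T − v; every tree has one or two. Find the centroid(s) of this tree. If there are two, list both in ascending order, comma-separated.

Removing F splits the tree into components of sizes 2, 1, 1, 1, 1, 1, 1, 1, 1, 1, 1, 1, 1; the largest is 2 ≤ ⌊15/2⌋ = 7.
No neighbour of F does as well, so F is the unique centroid.

F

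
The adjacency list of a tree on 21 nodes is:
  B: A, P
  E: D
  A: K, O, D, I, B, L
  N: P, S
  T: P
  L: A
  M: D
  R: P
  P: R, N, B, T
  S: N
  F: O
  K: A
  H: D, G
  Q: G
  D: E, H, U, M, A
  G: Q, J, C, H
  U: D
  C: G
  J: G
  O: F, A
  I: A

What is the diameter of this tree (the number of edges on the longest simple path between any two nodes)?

BFS from S reaches C last, at distance 8; BFS from C confirms no node is farther.
Path: S–N–P–B–A–D–H–G–C.

8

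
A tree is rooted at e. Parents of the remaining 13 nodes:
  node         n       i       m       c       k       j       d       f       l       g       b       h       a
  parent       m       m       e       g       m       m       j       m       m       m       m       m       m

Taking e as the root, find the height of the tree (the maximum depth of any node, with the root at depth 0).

c sits deepest: e → m → g → c — 3 edges from the root.

3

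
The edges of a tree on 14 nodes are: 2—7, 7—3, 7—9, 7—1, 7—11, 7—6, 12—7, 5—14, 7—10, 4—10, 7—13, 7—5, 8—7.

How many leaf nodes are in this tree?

Exactly 11 nodes have a single neighbour: 1, 2, 3, 4, 6, 8, 9, 11, 12, 13, 14.

11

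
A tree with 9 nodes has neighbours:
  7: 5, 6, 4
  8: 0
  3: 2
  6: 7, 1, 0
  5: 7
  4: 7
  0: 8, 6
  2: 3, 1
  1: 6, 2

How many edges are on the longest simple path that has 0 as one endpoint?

A farthest node from 0 is 3.
The path 0-6-1-2-3 has 4 edges.

4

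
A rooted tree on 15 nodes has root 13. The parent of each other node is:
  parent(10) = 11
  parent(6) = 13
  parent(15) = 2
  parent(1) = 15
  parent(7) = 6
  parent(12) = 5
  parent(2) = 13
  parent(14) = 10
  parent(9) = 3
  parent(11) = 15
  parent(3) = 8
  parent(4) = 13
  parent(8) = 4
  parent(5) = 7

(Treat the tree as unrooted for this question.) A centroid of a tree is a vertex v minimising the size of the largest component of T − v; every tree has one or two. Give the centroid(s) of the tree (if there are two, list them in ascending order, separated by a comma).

13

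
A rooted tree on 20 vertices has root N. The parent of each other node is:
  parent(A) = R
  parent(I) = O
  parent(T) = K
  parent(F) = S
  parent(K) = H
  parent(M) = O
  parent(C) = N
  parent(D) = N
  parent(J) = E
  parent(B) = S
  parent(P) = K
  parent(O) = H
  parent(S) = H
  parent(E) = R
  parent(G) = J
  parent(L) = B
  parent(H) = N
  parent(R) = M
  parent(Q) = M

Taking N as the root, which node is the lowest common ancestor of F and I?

H

F's ancestor chain is F, S, H, N and I's is I, O, H, N; they first meet at H.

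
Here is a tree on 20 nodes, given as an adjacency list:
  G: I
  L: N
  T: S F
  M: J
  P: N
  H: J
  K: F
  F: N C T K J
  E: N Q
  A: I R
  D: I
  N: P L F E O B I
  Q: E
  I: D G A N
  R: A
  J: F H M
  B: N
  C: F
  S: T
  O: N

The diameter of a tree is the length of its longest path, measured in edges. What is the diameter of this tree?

6

A longest path is S – T – F – N – I – A – R, with 6 edges.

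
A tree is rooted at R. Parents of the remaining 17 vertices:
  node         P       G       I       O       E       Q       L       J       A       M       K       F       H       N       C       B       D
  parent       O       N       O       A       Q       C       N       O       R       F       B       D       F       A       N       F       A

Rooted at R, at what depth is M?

Climbing from M to the root: M–F–D–A–R. That's 4 steps.

4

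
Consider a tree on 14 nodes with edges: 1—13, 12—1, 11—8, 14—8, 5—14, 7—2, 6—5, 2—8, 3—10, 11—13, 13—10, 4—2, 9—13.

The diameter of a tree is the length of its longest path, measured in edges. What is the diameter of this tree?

Starting from 6, a farthest node is 12 at distance 7.
One longest path: 6-5-14-8-11-13-1-12.
So the diameter is 7.

7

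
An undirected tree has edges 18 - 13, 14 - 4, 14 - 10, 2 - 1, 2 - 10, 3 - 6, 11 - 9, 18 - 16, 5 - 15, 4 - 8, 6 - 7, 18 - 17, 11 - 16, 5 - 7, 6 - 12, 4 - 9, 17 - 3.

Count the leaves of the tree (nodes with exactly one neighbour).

5

Degree-1 nodes: 1, 8, 12, 13, 15 — 5 of them.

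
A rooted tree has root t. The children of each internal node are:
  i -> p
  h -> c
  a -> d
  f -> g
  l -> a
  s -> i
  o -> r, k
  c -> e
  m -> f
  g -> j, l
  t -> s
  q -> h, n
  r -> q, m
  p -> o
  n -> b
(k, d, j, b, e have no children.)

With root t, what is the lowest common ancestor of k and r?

Ancestors of k (toward the root): k, o, p, i, s, t.
Ancestors of r: r, o, p, i, s, t.
The deepest node appearing in both lists is o.

o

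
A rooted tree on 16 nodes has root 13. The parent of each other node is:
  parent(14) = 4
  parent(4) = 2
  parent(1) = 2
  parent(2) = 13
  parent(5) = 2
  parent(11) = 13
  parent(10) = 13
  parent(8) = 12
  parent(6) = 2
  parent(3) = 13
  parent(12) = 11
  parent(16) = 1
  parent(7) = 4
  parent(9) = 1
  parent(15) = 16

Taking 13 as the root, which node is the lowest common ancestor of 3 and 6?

13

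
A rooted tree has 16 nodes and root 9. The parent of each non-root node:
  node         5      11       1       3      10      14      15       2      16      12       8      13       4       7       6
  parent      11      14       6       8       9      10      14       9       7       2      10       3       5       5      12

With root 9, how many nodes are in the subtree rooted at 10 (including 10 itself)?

11

Descendants of 10 (including itself): 10, 8, 14, 3, 11, 15, 13, 5, 4, 7, 16. That's 11.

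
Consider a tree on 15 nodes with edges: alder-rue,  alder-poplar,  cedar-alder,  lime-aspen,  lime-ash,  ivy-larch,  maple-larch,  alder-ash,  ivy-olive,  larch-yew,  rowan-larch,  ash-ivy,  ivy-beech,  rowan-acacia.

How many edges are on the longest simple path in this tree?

6

Starting from acacia, a farthest node is aspen at distance 6.
One longest path: acacia - rowan - larch - ivy - ash - lime - aspen.
So the diameter is 6.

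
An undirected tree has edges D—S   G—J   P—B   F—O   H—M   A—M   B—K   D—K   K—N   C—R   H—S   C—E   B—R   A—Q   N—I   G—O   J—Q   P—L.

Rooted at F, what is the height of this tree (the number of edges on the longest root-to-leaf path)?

14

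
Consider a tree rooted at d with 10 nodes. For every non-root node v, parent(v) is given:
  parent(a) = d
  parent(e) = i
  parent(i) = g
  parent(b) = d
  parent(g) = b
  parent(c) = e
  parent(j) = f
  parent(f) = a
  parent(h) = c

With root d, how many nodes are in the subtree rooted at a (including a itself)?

3

a's subtree: {a, f, j}, size 3.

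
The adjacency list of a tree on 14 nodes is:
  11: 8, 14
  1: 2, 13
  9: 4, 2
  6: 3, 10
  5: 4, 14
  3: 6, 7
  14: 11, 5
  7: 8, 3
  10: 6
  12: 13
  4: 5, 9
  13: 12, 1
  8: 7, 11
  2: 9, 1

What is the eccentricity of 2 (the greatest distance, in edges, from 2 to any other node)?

10

Distances from 2 peak at 10, attained at 10.
2-9-4-5-14-11-8-7-3-6-10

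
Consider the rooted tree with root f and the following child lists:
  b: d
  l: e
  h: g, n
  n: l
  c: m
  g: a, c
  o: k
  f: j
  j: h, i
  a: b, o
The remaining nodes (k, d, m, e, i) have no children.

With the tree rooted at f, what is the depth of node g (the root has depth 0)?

3

Path from f to g: f – j – h – g, which has 3 edges.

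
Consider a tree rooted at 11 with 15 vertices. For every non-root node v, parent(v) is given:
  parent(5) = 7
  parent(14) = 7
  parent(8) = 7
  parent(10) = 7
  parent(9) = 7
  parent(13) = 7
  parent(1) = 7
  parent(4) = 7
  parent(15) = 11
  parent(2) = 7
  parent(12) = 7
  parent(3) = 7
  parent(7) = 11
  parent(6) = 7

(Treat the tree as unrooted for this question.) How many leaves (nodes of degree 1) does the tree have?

13

The leaves are 1, 2, 3, 4, 5, 6, 8, 9, 10, 12, 13, 14, 15.
That is 13 leaves.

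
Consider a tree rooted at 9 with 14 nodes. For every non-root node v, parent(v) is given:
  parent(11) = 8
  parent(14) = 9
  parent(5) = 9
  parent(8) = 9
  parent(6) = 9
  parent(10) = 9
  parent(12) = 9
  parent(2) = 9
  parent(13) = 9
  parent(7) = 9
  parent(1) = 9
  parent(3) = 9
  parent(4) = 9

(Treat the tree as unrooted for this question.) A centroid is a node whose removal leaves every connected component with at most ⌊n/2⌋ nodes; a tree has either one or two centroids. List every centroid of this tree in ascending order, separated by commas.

Delete 9: the remaining components have sizes 2, 1, 1, 1, 1, 1, 1, 1, 1, 1, 1, 1. Max 2 ≤ 7, so 9 is a centroid.
Every other node leaves some component of size > 7, so the centroid is unique.

9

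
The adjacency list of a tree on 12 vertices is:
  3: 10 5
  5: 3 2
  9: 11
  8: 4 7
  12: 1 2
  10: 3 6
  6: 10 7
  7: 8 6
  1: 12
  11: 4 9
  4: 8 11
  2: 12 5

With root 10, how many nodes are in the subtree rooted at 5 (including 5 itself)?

4

5's subtree: {5, 2, 12, 1}, size 4.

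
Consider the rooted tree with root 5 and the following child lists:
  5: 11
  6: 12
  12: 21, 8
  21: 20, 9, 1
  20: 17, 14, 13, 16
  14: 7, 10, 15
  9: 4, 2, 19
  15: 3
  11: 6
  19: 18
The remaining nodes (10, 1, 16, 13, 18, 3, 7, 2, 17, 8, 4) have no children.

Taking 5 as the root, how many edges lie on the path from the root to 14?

Climbing from 14 to the root: 14 – 20 – 21 – 12 – 6 – 11 – 5. That's 6 steps.

6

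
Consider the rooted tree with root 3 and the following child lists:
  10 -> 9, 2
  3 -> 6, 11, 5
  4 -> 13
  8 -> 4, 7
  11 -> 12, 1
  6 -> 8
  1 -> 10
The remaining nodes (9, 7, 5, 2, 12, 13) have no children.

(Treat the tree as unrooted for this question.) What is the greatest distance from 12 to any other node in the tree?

Distances from 12 peak at 6, attained at 13.
12-11-3-6-8-4-13

6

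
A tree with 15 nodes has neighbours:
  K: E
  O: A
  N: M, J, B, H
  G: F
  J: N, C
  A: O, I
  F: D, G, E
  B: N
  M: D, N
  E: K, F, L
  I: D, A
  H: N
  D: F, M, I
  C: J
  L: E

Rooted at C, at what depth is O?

7

Path from C to O: C – J – N – M – D – I – A – O, which has 7 edges.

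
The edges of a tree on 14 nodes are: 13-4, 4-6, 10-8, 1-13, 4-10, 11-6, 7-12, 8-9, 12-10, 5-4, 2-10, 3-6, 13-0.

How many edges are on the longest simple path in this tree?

5

Starting from 1, a farthest node is 7 at distance 5.
One longest path: 1 – 13 – 4 – 10 – 12 – 7.
So the diameter is 5.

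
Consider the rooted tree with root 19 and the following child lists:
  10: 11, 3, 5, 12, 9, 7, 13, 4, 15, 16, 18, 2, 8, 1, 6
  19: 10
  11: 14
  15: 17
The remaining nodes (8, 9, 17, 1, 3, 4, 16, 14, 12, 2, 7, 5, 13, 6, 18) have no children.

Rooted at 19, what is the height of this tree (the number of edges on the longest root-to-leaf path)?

A deepest node is 14, reached by 19-10-11-14.
That path has 3 edges, so the height is 3.

3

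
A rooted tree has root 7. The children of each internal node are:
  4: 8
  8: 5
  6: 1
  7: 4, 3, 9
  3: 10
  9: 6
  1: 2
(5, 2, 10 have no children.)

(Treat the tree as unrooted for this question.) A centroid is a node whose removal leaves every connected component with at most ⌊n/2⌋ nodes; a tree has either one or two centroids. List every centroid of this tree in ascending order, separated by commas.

Removing 7 splits the tree into components of sizes 4, 3, 2; the largest is 4 ≤ ⌊10/2⌋ = 5.
Every other node leaves some component of size > 5, so the centroid is unique.

7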